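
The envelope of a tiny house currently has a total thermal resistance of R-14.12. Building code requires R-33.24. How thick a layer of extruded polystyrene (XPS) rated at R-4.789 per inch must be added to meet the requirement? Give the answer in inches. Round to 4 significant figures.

ΔR = 33.24 − 14.12 = 19.12 ft²·°F·h/BTU
L = ΔR / (R/in) = 19.12/4.789 = 3.9925 in

3.992 in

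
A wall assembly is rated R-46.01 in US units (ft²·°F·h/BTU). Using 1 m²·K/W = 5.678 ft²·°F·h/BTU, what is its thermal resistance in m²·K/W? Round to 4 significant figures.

R_SI = 46.01/5.678 = 8.1032

8.103 m²·K/W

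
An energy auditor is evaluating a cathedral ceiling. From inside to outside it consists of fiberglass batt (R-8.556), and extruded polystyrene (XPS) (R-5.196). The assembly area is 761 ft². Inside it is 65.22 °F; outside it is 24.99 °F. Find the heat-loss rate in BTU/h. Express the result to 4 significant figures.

2226 BTU/h

R_total = 8.556 + 5.196 = 13.752 ft²·°F·h/BTU
Q = A·ΔT/R = 761 × (65.22 − 24.99) / 13.752 = 2226.2 BTU/h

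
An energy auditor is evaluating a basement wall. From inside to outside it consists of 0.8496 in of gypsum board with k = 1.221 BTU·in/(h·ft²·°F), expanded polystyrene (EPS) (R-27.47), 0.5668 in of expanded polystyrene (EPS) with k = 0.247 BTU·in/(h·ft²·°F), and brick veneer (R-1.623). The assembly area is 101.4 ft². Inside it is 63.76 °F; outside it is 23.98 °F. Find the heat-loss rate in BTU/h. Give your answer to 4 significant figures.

125.7 BTU/h

0.8496/1.221 = 0.69582
0.5668/0.247 = 2.2947
R_total = 0.69582 + 27.47 + 2.2947 + 1.623 = 32.084 ft²·°F·h/BTU
Q = A·ΔT/R = 101.4 × (63.76 − 23.98) / 32.084 = 125.72 BTU/h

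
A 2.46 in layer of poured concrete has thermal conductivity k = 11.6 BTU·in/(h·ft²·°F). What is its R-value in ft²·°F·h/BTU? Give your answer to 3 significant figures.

R = L/k = 2.46/11.6 = 0.2121 ft²·°F·h/BTU

0.212 ft²·°F·h/BTU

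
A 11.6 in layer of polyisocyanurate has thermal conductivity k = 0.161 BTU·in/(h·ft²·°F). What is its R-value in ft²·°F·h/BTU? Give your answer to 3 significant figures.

72.0 ft²·°F·h/BTU

R = L/k = 11.6/0.161 = 72.05 ft²·°F·h/BTU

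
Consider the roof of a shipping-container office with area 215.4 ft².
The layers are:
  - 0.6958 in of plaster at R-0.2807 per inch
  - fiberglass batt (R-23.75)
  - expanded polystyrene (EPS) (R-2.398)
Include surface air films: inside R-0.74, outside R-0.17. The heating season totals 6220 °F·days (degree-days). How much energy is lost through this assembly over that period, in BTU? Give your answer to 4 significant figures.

0.6958 × 0.2807 = 0.19531
R_total = 0.74 + 0.19531 + 23.75 + 2.398 + 0.17 = 27.253 ft²·°F·h/BTU
E = A × HDD × 24 / R = 215.4 × 6220 × 24 / 27.253 = 1179900 BTU

1180000 BTU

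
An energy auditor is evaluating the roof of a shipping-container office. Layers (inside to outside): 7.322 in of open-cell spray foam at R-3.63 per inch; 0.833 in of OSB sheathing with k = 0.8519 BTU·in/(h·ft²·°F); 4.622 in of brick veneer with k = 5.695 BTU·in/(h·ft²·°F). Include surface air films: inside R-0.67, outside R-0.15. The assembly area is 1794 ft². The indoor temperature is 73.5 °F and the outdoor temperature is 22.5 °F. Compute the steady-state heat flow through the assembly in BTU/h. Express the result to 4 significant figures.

7.322 × 3.63 = 26.579
0.833/0.8519 = 0.97781
4.622/5.695 = 0.81159
R_total = 0.67 + 26.579 + 0.97781 + 0.81159 + 0.15 = 29.188 ft²·°F·h/BTU
Q = A·ΔT/R = 1794 × (73.5 − 22.5) / 29.188 = 3134.6 BTU/h

3135 BTU/h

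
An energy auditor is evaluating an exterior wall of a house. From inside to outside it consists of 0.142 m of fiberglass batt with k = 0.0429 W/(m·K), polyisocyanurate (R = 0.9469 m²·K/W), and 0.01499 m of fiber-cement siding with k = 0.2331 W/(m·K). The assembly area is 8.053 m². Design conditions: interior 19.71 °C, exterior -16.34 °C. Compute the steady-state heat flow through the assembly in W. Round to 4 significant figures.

67.18 W

0.142/0.0429 = 3.31
0.01499/0.2331 = 0.064307
R_total = 3.31 + 0.9469 + 0.064307 = 4.3212 m²·K/W
Q = A·ΔT/R = 8.053 × (19.71 − (-16.34)) / 4.3212 = 67.182 W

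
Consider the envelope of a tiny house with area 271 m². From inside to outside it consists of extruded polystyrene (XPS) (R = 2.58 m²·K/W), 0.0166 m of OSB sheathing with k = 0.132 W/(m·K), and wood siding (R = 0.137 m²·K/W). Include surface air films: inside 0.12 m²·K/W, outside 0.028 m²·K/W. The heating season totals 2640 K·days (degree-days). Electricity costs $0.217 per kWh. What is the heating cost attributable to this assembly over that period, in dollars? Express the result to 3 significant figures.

1250 dollars

0.0166/0.132 = 0.1258
R_total = 0.12 + 2.58 + 0.1258 + 0.137 + 0.028 = 2.991 m²·K/W
E = A × HDD × 24 / R / 1000 = 271 × 2640 × 24 / 2.991 / 1000 = 5741 kWh
Cost = 5741 × 0.217 = $1246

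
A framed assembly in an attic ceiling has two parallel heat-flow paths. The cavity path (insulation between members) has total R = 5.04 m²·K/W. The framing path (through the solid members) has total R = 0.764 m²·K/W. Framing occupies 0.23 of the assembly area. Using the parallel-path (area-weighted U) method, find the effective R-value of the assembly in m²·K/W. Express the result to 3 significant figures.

U_eff = 0.77/5.04 + 0.23/0.764 = 0.1528 + 0.301 = 0.4538
R_eff = 1/U_eff = 2.203 m²·K/W

2.20 m²·K/W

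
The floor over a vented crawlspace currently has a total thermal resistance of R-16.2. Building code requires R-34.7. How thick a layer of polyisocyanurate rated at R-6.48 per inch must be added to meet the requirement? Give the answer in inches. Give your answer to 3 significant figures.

ΔR = 34.7 − 16.2 = 18.5 ft²·°F·h/BTU
L = ΔR / (R/in) = 18.5/6.48 = 2.855 in

2.85 in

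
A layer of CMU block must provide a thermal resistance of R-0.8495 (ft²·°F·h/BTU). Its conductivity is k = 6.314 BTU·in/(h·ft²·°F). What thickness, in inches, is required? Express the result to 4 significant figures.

5.364 in

L = R × k = 0.8495 × 6.314 = 5.3637 in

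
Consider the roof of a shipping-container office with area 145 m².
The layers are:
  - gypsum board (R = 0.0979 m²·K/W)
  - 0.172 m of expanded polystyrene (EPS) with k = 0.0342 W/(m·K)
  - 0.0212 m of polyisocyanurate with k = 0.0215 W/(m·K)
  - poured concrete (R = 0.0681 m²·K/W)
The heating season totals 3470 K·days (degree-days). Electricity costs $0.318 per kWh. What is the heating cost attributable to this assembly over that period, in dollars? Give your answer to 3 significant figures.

621 dollars

0.172/0.0342 = 5.029
0.0212/0.0215 = 0.986
R_total = 0.0979 + 5.029 + 0.986 + 0.0681 = 6.181 m²·K/W
E = A × HDD × 24 / R / 1000 = 145 × 3470 × 24 / 6.181 / 1000 = 1954 kWh
Cost = 1954 × 0.318 = $621.2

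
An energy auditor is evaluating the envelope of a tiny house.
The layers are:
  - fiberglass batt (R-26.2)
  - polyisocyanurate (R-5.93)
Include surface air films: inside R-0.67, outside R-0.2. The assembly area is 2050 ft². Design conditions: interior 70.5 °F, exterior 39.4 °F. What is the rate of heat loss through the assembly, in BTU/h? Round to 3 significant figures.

1930 BTU/h

R_total = 0.67 + 26.2 + 5.93 + 0.2 = 33 ft²·°F·h/BTU
Q = A·ΔT/R = 2050 × (70.5 − 39.4) / 33 = 1932 BTU/h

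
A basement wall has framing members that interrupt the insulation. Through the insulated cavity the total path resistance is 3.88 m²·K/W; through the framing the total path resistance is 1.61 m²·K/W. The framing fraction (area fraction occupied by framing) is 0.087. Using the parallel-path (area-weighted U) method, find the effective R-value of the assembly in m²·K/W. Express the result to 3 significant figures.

3.46 m²·K/W

U_eff = 0.913/3.88 + 0.087/1.61 = 0.2353 + 0.05404 = 0.2893
R_eff = 1/U_eff = 3.456 m²·K/W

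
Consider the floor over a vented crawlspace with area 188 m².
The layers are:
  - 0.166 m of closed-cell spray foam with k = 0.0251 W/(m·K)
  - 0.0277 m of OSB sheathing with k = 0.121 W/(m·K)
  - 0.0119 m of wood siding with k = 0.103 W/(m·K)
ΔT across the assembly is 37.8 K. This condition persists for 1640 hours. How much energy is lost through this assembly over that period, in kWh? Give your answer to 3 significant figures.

0.166/0.0251 = 6.614
0.0277/0.121 = 0.2289
0.0119/0.103 = 0.1155
R_total = 6.614 + 0.2289 + 0.1155 = 6.958 m²·K/W
Q = 188 × 37.8 / 6.958 = 1021 W
E = 1021 W × 1640 h / 1000 = 1675 kWh

1670 kWh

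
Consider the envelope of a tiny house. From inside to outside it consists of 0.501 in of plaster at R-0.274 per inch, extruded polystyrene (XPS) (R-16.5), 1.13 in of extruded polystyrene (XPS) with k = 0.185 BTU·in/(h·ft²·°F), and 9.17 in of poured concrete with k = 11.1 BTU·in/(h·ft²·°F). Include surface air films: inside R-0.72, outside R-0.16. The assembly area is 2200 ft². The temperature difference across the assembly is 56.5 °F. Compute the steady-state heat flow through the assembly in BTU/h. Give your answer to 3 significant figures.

0.501 × 0.274 = 0.1373
1.13/0.185 = 6.108
9.17/11.1 = 0.8261
R_total = 0.72 + 0.1373 + 16.5 + 6.108 + 0.8261 + 0.16 = 24.45 ft²·°F·h/BTU
Q = A·ΔT/R = 2200 × 56.5 / 24.45 = 5084 BTU/h

5080 BTU/h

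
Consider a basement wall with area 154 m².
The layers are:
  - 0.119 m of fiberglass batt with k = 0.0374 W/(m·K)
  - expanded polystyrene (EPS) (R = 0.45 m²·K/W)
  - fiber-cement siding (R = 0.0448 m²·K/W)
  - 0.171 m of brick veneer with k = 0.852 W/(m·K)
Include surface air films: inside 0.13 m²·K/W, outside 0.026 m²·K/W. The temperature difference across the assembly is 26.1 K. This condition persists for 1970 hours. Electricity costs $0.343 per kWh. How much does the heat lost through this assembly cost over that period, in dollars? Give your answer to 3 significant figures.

673 dollars

0.119/0.0374 = 3.182
0.171/0.852 = 0.2007
R_total = 0.13 + 3.182 + 0.45 + 0.0448 + 0.2007 + 0.026 = 4.033 m²·K/W
Q = 154 × 26.1 / 4.033 = 996.5 W
E = 996.5 W × 1970 h / 1000 = 1963 kWh
Cost = 1963 × 0.343 = $673.4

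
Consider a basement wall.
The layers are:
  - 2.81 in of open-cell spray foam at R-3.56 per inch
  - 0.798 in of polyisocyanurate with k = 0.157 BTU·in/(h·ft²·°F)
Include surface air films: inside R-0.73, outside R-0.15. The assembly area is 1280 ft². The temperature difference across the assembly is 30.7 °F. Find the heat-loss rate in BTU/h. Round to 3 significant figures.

2.81 × 3.56 = 10
0.798/0.157 = 5.083
R_total = 0.73 + 10 + 5.083 + 0.15 = 15.97 ft²·°F·h/BTU
Q = A·ΔT/R = 1280 × 30.7 / 15.97 = 2461 BTU/h

2460 BTU/h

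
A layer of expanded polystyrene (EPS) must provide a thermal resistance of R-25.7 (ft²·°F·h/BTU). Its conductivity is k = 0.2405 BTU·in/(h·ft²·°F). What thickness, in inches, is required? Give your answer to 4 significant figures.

L = R × k = 25.7 × 0.2405 = 6.1808 in

6.181 in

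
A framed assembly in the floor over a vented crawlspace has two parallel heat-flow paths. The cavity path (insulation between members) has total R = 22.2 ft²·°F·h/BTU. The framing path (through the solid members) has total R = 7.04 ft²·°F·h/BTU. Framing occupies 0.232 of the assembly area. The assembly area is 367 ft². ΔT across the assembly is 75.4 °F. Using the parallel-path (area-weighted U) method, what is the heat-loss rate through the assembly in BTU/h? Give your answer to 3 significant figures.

1870 BTU/h

U_eff = 0.768/22.2 + 0.232/7.04 = 0.03459 + 0.03295 = 0.06755
R_eff = 1/U_eff = 14.8 ft²·°F·h/BTU
Q = 367 × 75.4 / 14.8 = 1869 BTU/h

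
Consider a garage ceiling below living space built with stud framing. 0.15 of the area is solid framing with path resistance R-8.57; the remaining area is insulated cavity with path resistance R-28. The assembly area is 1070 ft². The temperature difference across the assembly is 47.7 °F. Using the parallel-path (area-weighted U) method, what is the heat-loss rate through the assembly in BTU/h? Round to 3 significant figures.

U_eff = 0.85/28 + 0.15/8.57 = 0.03036 + 0.0175 = 0.04786
R_eff = 1/U_eff = 20.89 ft²·°F·h/BTU
Q = 1070 × 47.7 / 20.89 = 2443 BTU/h

2440 BTU/h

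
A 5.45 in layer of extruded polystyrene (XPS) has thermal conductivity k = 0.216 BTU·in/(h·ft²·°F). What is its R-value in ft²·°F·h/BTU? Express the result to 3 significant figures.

25.2 ft²·°F·h/BTU

R = L/k = 5.45/0.216 = 25.23 ft²·°F·h/BTU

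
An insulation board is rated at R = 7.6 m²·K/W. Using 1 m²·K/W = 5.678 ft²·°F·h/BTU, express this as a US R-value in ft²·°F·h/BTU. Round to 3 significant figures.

R_US = 7.6 × 5.678 = 43.15

43.2 ft²·°F·h/BTU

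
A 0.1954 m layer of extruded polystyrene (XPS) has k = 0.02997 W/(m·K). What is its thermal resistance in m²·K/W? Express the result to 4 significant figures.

R = L/k = 0.1954/0.02997 = 6.5199 m²·K/W

6.520 m²·K/W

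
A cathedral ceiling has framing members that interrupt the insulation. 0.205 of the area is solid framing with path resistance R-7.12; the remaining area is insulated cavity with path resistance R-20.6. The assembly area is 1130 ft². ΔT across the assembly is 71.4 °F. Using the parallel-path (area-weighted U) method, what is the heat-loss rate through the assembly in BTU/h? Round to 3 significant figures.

U_eff = 0.795/20.6 + 0.205/7.12 = 0.03859 + 0.02879 = 0.06738
R_eff = 1/U_eff = 14.84 ft²·°F·h/BTU
Q = 1130 × 71.4 / 14.84 = 5437 BTU/h

5440 BTU/h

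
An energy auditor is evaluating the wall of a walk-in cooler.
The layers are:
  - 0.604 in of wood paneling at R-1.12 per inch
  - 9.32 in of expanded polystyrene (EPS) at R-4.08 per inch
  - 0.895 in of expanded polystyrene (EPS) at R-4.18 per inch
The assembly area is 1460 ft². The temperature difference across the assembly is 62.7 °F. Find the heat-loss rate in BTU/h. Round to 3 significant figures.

2160 BTU/h

0.604 × 1.12 = 0.6765
9.32 × 4.08 = 38.03
0.895 × 4.18 = 3.741
R_total = 0.6765 + 38.03 + 3.741 = 42.44 ft²·°F·h/BTU
Q = A·ΔT/R = 1460 × 62.7 / 42.44 = 2157 BTU/h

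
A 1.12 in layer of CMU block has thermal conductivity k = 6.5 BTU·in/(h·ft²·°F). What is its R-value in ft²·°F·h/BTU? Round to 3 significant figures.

R = L/k = 1.12/6.5 = 0.1723 ft²·°F·h/BTU

0.172 ft²·°F·h/BTU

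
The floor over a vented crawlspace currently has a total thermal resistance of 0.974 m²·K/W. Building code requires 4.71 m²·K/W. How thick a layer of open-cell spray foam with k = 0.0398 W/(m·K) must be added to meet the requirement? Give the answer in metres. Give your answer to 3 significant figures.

0.149 m

ΔR = 4.71 − 0.974 = 3.736 m²·K/W
L = ΔR × k = 3.736 × 0.0398 = 0.1487 m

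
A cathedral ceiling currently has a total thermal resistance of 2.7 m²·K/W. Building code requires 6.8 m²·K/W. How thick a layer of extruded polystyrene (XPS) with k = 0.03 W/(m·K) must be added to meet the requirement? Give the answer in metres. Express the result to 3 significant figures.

0.123 m

ΔR = 6.8 − 2.7 = 4.1 m²·K/W
L = ΔR × k = 4.1 × 0.03 = 0.123 m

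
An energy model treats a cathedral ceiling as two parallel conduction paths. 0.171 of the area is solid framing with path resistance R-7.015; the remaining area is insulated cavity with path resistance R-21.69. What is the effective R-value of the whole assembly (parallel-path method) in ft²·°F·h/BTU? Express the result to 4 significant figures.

15.98 ft²·°F·h/BTU

U_eff = 0.829/21.69 + 0.171/7.015 = 0.03822 + 0.024376 = 0.062597
R_eff = 1/U_eff = 15.975 ft²·°F·h/BTU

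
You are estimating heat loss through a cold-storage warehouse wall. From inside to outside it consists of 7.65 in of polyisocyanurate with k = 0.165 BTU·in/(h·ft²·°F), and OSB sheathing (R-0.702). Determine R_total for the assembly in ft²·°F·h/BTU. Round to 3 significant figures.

7.65/0.165 = 46.36
R_total = 46.36 + 0.702 = 47.07 ft²·°F·h/BTU

47.1 ft²·°F·h/BTU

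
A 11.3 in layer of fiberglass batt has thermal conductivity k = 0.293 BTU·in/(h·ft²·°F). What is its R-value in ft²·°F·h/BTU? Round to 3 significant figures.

38.6 ft²·°F·h/BTU

R = L/k = 11.3/0.293 = 38.57 ft²·°F·h/BTU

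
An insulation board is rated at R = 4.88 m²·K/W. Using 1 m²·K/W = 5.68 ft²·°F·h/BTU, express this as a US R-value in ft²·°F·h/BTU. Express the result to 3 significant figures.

R_US = 4.88 × 5.68 = 27.72

27.7 ft²·°F·h/BTU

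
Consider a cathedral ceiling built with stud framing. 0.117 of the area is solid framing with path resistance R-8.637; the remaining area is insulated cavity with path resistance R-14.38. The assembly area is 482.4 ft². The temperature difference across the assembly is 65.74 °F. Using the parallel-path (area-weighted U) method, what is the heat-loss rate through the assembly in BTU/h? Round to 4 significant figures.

2377 BTU/h

U_eff = 0.883/14.38 + 0.117/8.637 = 0.061405 + 0.013546 = 0.074951
R_eff = 1/U_eff = 13.342 ft²·°F·h/BTU
Q = 482.4 × 65.74 / 13.342 = 2376.9 BTU/h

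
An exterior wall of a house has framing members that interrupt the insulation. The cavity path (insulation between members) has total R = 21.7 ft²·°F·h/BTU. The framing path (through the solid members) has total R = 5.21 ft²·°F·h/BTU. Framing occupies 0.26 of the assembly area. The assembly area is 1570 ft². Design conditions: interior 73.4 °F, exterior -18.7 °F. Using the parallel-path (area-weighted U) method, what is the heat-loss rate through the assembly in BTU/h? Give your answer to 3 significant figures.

U_eff = 0.74/21.7 + 0.26/5.21 = 0.0341 + 0.0499 = 0.08401
R_eff = 1/U_eff = 11.9 ft²·°F·h/BTU
Q = 1570 × (73.4 − (-18.7)) / 11.9 = 12150 BTU/h

12100 BTU/h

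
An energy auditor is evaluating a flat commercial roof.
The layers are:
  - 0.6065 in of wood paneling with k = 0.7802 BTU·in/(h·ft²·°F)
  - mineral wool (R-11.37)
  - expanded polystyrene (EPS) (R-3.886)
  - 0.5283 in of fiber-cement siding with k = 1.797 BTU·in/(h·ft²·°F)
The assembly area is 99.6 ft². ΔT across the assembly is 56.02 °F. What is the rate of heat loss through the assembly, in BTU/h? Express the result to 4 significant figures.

0.6065/0.7802 = 0.77736
0.5283/1.797 = 0.29399
R_total = 0.77736 + 11.37 + 3.886 + 0.29399 = 16.327 ft²·°F·h/BTU
Q = A·ΔT/R = 99.6 × 56.02 / 16.327 = 341.73 BTU/h

341.7 BTU/h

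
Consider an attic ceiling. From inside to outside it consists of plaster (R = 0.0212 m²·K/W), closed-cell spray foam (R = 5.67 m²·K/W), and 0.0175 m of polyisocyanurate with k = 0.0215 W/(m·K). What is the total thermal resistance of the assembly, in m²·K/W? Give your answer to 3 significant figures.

0.0175/0.0215 = 0.814
R_total = 0.0212 + 5.67 + 0.814 = 6.505 m²·K/W

6.51 m²·K/W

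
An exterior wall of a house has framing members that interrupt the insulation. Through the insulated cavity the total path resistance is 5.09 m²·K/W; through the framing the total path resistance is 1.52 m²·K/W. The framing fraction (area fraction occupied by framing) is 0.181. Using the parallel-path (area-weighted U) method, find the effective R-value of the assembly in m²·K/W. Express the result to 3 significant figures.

U_eff = 0.819/5.09 + 0.181/1.52 = 0.1609 + 0.1191 = 0.28
R_eff = 1/U_eff = 3.572 m²·K/W

3.57 m²·K/W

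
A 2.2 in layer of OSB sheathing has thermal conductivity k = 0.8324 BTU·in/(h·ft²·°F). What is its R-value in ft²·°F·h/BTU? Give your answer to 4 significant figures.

R = L/k = 2.2/0.8324 = 2.643 ft²·°F·h/BTU

2.643 ft²·°F·h/BTU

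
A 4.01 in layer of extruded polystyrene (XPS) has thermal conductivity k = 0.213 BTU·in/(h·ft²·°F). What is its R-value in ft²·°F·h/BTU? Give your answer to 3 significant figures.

R = L/k = 4.01/0.213 = 18.83 ft²·°F·h/BTU

18.8 ft²·°F·h/BTU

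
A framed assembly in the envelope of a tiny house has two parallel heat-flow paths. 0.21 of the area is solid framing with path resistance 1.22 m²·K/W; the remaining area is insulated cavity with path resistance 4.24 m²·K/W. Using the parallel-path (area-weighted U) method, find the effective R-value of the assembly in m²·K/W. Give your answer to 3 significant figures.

U_eff = 0.79/4.24 + 0.21/1.22 = 0.1863 + 0.1721 = 0.3585
R_eff = 1/U_eff = 2.79 m²·K/W

2.79 m²·K/W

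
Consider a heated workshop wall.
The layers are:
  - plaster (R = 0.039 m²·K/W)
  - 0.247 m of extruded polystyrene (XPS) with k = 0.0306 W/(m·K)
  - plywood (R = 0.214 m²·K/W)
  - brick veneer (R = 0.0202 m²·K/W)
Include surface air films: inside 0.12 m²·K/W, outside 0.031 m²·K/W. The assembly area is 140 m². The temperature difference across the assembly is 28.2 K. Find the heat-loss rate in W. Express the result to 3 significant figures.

465 W

0.247/0.0306 = 8.072
R_total = 0.12 + 0.039 + 8.072 + 0.214 + 0.0202 + 0.031 = 8.496 m²·K/W
Q = A·ΔT/R = 140 × 28.2 / 8.496 = 464.7 W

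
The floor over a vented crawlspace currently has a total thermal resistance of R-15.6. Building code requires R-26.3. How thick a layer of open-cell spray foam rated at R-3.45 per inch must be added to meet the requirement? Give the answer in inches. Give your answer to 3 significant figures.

ΔR = 26.3 − 15.6 = 10.7 ft²·°F·h/BTU
L = ΔR / (R/in) = 10.7/3.45 = 3.101 in

3.10 in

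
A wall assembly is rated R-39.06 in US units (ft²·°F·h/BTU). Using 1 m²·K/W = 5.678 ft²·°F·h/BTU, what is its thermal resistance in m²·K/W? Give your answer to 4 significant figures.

6.879 m²·K/W

R_SI = 39.06/5.678 = 6.8792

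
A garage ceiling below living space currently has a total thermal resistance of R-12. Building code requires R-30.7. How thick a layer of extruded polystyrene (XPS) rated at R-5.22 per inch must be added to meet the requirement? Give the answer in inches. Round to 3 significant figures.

3.58 in

ΔR = 30.7 − 12 = 18.7 ft²·°F·h/BTU
L = ΔR / (R/in) = 18.7/5.22 = 3.582 in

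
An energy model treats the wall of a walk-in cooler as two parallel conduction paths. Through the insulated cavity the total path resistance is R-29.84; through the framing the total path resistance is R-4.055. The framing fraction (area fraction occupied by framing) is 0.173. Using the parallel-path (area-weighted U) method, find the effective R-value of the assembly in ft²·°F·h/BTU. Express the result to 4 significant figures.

U_eff = 0.827/29.84 + 0.173/4.055 = 0.027714 + 0.042663 = 0.070378
R_eff = 1/U_eff = 14.209 ft²·°F·h/BTU

14.21 ft²·°F·h/BTU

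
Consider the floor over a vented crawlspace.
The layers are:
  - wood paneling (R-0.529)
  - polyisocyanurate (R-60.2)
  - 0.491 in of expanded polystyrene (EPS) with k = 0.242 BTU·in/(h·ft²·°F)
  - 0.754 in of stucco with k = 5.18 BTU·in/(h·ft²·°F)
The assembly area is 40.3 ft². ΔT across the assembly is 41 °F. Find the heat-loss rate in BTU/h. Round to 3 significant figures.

0.491/0.242 = 2.029
0.754/5.18 = 0.1456
R_total = 0.529 + 60.2 + 2.029 + 0.1456 = 62.9 ft²·°F·h/BTU
Q = A·ΔT/R = 40.3 × 41 / 62.9 = 26.27 BTU/h

26.3 BTU/h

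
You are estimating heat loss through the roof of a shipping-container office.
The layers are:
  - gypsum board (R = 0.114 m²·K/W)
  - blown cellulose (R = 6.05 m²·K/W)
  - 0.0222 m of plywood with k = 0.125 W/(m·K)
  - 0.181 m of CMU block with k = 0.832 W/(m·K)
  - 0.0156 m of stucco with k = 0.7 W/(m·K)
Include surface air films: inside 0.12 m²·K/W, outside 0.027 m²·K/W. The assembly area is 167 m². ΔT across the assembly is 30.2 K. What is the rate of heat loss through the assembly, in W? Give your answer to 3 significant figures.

0.0222/0.125 = 0.1776
0.181/0.832 = 0.2175
0.0156/0.7 = 0.02229
R_total = 0.12 + 0.114 + 6.05 + 0.1776 + 0.2175 + 0.02229 + 0.027 = 6.728 m²·K/W
Q = A·ΔT/R = 167 × 30.2 / 6.728 = 749.6 W

750 W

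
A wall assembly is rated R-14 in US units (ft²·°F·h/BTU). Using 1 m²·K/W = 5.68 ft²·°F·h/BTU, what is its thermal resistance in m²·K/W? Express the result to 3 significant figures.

2.46 m²·K/W

R_SI = 14/5.68 = 2.465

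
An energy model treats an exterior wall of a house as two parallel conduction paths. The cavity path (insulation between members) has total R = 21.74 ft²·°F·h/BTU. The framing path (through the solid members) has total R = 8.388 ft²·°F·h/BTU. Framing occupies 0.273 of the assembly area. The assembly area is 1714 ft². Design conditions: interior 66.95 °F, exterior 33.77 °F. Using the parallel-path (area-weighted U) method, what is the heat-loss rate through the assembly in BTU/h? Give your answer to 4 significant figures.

U_eff = 0.727/21.74 + 0.273/8.388 = 0.033441 + 0.032546 = 0.065987
R_eff = 1/U_eff = 15.154 ft²·°F·h/BTU
Q = 1714 × (66.95 − 33.77) / 15.154 = 3752.7 BTU/h

3753 BTU/h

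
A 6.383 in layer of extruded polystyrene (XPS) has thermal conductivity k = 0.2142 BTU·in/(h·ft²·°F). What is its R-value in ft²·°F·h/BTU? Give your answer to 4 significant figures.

R = L/k = 6.383/0.2142 = 29.799 ft²·°F·h/BTU

29.80 ft²·°F·h/BTU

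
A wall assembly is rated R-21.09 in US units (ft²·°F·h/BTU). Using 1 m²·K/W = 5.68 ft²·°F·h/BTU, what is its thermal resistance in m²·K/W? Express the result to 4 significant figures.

R_SI = 21.09/5.68 = 3.713

3.713 m²·K/W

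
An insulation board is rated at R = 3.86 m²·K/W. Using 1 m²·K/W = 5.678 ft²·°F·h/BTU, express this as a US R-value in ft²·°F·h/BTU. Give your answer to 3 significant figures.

R_US = 3.86 × 5.678 = 21.92

21.9 ft²·°F·h/BTU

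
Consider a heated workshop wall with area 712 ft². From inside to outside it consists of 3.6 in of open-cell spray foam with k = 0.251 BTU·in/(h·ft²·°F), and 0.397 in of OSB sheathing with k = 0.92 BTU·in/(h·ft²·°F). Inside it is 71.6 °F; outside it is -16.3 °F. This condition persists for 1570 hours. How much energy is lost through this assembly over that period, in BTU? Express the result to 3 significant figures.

3.6/0.251 = 14.34
0.397/0.92 = 0.4315
R_total = 14.34 + 0.4315 = 14.77 ft²·°F·h/BTU
Q = 712 × (71.6 − (-16.3)) / 14.77 = 4236 BTU/h
E = 4236 × 1570 = 6651000 BTU

6650000 BTU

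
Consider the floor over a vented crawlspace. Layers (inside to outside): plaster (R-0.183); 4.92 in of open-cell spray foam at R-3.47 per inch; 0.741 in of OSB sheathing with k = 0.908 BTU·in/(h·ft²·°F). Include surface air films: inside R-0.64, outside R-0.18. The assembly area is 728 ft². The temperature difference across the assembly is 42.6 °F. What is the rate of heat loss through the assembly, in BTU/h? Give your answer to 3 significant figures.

4.92 × 3.47 = 17.07
0.741/0.908 = 0.8161
R_total = 0.64 + 0.183 + 17.07 + 0.8161 + 0.18 = 18.89 ft²·°F·h/BTU
Q = A·ΔT/R = 728 × 42.6 / 18.89 = 1642 BTU/h

1640 BTU/h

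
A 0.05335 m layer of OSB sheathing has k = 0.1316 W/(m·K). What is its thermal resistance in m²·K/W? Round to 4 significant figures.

0.4054 m²·K/W

R = L/k = 0.05335/0.1316 = 0.4054 m²·K/W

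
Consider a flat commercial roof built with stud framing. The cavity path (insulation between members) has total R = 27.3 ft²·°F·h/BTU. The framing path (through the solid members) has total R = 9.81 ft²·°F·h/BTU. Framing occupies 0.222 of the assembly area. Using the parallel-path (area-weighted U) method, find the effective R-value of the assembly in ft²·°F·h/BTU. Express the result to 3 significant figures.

U_eff = 0.778/27.3 + 0.222/9.81 = 0.0285 + 0.02263 = 0.05113
R_eff = 1/U_eff = 19.56 ft²·°F·h/BTU

19.6 ft²·°F·h/BTU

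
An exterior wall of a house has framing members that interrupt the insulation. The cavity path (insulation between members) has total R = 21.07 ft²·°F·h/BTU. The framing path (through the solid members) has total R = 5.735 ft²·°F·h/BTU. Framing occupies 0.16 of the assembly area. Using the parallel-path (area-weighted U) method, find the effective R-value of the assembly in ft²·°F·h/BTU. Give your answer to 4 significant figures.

U_eff = 0.84/21.07 + 0.16/5.735 = 0.039867 + 0.027899 = 0.067766
R_eff = 1/U_eff = 14.757 ft²·°F·h/BTU

14.76 ft²·°F·h/BTU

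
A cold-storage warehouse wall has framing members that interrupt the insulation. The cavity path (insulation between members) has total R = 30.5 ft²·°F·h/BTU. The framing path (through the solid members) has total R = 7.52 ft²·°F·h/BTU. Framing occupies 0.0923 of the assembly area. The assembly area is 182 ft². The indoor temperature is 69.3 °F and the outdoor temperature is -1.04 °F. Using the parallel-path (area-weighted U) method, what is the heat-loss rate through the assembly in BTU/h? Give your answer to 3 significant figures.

538 BTU/h

U_eff = 0.9077/30.5 + 0.0923/7.52 = 0.02976 + 0.01227 = 0.04203
R_eff = 1/U_eff = 23.79 ft²·°F·h/BTU
Q = 182 × (69.3 − (-1.04)) / 23.79 = 538.1 BTU/h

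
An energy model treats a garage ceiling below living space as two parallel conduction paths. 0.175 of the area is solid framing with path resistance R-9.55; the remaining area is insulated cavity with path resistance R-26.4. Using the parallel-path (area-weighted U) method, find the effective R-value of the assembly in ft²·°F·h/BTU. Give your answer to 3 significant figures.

20.2 ft²·°F·h/BTU

U_eff = 0.825/26.4 + 0.175/9.55 = 0.03125 + 0.01832 = 0.04957
R_eff = 1/U_eff = 20.17 ft²·°F·h/BTU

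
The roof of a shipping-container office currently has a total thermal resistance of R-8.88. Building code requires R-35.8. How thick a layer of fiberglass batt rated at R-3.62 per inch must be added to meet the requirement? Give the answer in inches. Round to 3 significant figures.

7.44 in

ΔR = 35.8 − 8.88 = 26.92 ft²·°F·h/BTU
L = ΔR / (R/in) = 26.92/3.62 = 7.436 in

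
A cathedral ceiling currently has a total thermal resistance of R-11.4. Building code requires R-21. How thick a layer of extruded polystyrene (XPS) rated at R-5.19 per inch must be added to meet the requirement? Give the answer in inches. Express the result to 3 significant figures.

1.85 in

ΔR = 21 − 11.4 = 9.6 ft²·°F·h/BTU
L = ΔR / (R/in) = 9.6/5.19 = 1.85 in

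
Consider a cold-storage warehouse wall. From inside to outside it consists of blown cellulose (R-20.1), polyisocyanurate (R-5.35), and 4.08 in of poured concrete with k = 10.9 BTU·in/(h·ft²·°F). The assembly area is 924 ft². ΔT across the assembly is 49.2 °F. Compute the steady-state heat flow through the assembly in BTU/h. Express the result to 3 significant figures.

4.08/10.9 = 0.3743
R_total = 20.1 + 5.35 + 0.3743 = 25.82 ft²·°F·h/BTU
Q = A·ΔT/R = 924 × 49.2 / 25.82 = 1760 BTU/h

1760 BTU/h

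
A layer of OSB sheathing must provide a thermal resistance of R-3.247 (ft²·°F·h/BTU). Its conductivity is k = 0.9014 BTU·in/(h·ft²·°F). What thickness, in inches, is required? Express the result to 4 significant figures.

L = R × k = 3.247 × 0.9014 = 2.9268 in

2.927 in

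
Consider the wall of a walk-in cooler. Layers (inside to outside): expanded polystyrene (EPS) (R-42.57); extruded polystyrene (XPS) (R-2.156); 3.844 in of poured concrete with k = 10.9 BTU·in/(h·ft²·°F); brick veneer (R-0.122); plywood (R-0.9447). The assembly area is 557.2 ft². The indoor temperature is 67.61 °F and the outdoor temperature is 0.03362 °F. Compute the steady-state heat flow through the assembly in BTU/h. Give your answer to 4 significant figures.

3.844/10.9 = 0.35266
R_total = 42.57 + 2.156 + 0.35266 + 0.122 + 0.9447 = 46.145 ft²·°F·h/BTU
Q = A·ΔT/R = 557.2 × (67.61 − 0.03362) / 46.145 = 815.98 BTU/h

816.0 BTU/h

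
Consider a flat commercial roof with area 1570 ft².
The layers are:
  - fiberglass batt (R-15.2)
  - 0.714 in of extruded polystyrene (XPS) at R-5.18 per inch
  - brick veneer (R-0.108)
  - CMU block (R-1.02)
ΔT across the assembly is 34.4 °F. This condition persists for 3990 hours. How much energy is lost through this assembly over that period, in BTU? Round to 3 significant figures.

10800000 BTU

0.714 × 5.18 = 3.699
R_total = 15.2 + 3.699 + 0.108 + 1.02 = 20.03 ft²·°F·h/BTU
Q = 1570 × 34.4 / 20.03 = 2697 BTU/h
E = 2697 × 3990 = 10760000 BTU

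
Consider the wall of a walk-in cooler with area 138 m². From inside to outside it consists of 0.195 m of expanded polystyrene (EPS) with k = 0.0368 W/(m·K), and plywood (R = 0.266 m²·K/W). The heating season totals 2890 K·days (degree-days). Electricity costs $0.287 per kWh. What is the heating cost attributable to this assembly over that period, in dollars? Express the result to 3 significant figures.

0.195/0.0368 = 5.299
R_total = 5.299 + 0.266 = 5.565 m²·K/W
E = A × HDD × 24 / R / 1000 = 138 × 2890 × 24 / 5.565 / 1000 = 1720 kWh
Cost = 1720 × 0.287 = $493.6

494 dollars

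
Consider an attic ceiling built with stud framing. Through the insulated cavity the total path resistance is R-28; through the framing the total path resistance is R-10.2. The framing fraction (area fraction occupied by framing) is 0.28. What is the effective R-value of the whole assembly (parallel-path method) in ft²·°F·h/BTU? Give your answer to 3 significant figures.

U_eff = 0.72/28 + 0.28/10.2 = 0.02571 + 0.02745 = 0.05317
R_eff = 1/U_eff = 18.81 ft²·°F·h/BTU

18.8 ft²·°F·h/BTU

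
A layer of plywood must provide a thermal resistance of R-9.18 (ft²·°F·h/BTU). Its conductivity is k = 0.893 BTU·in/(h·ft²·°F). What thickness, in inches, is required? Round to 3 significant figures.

8.20 in

L = R × k = 9.18 × 0.893 = 8.198 in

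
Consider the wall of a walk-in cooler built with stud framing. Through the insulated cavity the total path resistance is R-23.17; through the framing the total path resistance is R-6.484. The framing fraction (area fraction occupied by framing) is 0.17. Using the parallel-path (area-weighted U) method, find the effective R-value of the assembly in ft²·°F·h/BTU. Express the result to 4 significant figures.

16.12 ft²·°F·h/BTU

U_eff = 0.83/23.17 + 0.17/6.484 = 0.035822 + 0.026218 = 0.062041
R_eff = 1/U_eff = 16.118 ft²·°F·h/BTU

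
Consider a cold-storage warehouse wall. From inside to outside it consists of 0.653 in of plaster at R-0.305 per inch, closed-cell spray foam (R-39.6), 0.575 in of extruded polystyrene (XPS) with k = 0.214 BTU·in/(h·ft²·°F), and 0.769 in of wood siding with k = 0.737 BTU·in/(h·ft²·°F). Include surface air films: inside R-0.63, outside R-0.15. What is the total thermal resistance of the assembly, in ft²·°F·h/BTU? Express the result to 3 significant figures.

0.653 × 0.305 = 0.1992
0.575/0.214 = 2.687
0.769/0.737 = 1.043
R_total = 0.63 + 0.1992 + 39.6 + 2.687 + 1.043 + 0.15 = 44.31 ft²·°F·h/BTU

44.3 ft²·°F·h/BTU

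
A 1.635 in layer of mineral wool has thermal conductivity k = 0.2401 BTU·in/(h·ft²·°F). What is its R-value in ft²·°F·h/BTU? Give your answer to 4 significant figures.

R = L/k = 1.635/0.2401 = 6.8097 ft²·°F·h/BTU

6.810 ft²·°F·h/BTU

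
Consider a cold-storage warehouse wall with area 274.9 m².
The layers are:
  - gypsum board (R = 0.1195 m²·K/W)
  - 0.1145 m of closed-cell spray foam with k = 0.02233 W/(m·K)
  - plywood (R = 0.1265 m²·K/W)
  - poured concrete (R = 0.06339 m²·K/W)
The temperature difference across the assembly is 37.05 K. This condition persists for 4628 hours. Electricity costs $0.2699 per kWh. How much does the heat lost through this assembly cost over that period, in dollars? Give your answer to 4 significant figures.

0.1145/0.02233 = 5.1276
R_total = 0.1195 + 5.1276 + 0.1265 + 0.06339 = 5.437 m²·K/W
Q = 274.9 × 37.05 / 5.437 = 1873.3 W
E = 1873.3 W × 4628 h / 1000 = 8669.5 kWh
Cost = 8669.5 × 0.2699 = $2339.9

2340 dollars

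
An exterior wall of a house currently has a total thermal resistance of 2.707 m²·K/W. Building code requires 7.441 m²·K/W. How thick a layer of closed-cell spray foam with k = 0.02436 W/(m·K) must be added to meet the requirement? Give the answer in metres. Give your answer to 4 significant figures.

0.1153 m

ΔR = 7.441 − 2.707 = 4.734 m²·K/W
L = ΔR × k = 4.734 × 0.02436 = 0.11532 m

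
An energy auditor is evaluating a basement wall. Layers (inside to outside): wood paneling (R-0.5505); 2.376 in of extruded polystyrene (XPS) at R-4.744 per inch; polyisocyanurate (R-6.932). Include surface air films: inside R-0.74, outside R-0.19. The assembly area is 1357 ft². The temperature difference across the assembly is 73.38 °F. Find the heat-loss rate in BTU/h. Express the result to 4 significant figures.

5059 BTU/h

2.376 × 4.744 = 11.272
R_total = 0.74 + 0.5505 + 11.272 + 6.932 + 0.19 = 19.684 ft²·°F·h/BTU
Q = A·ΔT/R = 1357 × 73.38 / 19.684 = 5058.7 BTU/h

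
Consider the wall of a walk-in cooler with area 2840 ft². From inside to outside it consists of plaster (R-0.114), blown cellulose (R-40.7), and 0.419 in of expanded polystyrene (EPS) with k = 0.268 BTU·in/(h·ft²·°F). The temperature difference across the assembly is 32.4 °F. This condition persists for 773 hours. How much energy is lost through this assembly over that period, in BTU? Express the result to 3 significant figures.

1680000 BTU

0.419/0.268 = 1.563
R_total = 0.114 + 40.7 + 1.563 = 42.38 ft²·°F·h/BTU
Q = 2840 × 32.4 / 42.38 = 2171 BTU/h
E = 2171 × 773 = 1678000 BTU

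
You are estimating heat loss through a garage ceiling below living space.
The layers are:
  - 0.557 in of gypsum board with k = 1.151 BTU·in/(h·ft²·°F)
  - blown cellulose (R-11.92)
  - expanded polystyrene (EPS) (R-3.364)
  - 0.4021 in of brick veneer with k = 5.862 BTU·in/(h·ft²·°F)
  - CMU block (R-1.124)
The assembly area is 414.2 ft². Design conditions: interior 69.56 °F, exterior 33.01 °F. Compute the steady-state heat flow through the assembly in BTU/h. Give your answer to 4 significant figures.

892.6 BTU/h

0.557/1.151 = 0.48393
0.4021/5.862 = 0.068594
R_total = 0.48393 + 11.92 + 3.364 + 0.068594 + 1.124 = 16.961 ft²·°F·h/BTU
Q = A·ΔT/R = 414.2 × (69.56 − 33.01) / 16.961 = 892.6 BTU/h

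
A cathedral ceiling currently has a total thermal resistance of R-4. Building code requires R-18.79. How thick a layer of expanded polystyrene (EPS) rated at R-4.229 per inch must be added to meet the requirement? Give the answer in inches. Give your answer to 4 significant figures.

3.497 in

ΔR = 18.79 − 4 = 14.79 ft²·°F·h/BTU
L = ΔR / (R/in) = 14.79/4.229 = 3.4973 in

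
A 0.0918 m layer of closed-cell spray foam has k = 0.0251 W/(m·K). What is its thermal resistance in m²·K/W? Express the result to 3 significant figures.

R = L/k = 0.0918/0.0251 = 3.657 m²·K/W

3.66 m²·K/W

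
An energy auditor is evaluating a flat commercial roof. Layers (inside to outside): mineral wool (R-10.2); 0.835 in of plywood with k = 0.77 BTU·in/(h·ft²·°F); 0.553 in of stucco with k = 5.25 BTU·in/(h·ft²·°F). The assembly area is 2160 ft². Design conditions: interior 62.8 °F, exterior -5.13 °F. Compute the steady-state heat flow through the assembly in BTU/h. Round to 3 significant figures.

0.835/0.77 = 1.084
0.553/5.25 = 0.1053
R_total = 10.2 + 1.084 + 0.1053 = 11.39 ft²·°F·h/BTU
Q = A·ΔT/R = 2160 × (62.8 − (-5.13)) / 11.39 = 12880 BTU/h

12900 BTU/h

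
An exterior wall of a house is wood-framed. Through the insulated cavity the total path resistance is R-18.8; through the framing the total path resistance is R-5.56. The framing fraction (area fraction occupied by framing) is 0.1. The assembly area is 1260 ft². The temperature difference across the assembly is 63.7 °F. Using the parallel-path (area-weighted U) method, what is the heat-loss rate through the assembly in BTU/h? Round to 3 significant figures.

5290 BTU/h

U_eff = 0.9/18.8 + 0.1/5.56 = 0.04787 + 0.01799 = 0.06586
R_eff = 1/U_eff = 15.18 ft²·°F·h/BTU
Q = 1260 × 63.7 / 15.18 = 5286 BTU/h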